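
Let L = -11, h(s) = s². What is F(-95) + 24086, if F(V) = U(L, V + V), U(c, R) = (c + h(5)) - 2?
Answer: 24098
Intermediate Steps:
U(c, R) = 23 + c (U(c, R) = (c + 5²) - 2 = (c + 25) - 2 = (25 + c) - 2 = 23 + c)
F(V) = 12 (F(V) = 23 - 11 = 12)
F(-95) + 24086 = 12 + 24086 = 24098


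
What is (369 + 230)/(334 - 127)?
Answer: 599/207 ≈ 2.8937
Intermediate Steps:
(369 + 230)/(334 - 127) = 599/207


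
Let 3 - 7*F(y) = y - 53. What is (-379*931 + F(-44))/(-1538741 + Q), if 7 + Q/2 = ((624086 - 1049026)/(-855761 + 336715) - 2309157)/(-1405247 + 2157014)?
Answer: 481868412208408863/2101495002779401159 ≈ 0.22930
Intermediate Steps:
F(y) = 8 - y/7 (F(y) = 3/7 - (y - 53)/7 = 3/7 - (-53 + y)/7 = 3/7 + (53/7 - y/7) = 8 - y/7)
Q = -3929969859256/195100827141 (Q = -14 + 2*(((624086 - 1049026)/(-855761 + 336715) - 2309157)/(-1405247 + 2157014)) = -14 + 2*((-424940/(-519046) - 2309157)/751767) = -14 + 2*((-424940*(-1/519046) - 2309157)*(1/751767)) = -14 + 2*((212470/259523 - 2309157)*(1/751767)) = -14 + 2*(-599279139641/259523*1/751767) = -14 + 2*(-599279139641/195100827141) = -14 - 1198558279282/195100827141 = -3929969859256/195100827141 ≈ -20.143)
(-379*931 + F(-44))/(-1538741 + Q) = (-379*931 + (8 - ⅐*(-44)))/(-1538741 - 3929969859256/195100827141) = (-352849 + (8 + 44/7))/(-300213571825628737/195100827141) = (-352849 + 100/7)*(-195100827141/300213571825628737) = -2469843/7*(-195100827141/300213571825628737) = 481868412208408863/2101495002779401159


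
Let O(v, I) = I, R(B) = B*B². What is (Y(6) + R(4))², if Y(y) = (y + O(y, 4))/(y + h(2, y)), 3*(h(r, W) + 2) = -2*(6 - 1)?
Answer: 6241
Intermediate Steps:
R(B) = B³
h(r, W) = -16/3 (h(r, W) = -2 + (-2*(6 - 1))/3 = -2 + (-2*5)/3 = -2 + (⅓)*(-10) = -2 - 10/3 = -16/3)
Y(y) = (4 + y)/(-16/3 + y) (Y(y) = (y + 4)/(y - 16/3) = (4 + y)/(-16/3 + y))
(Y(6) + R(4))² = (3*(4 + 6)/(-16 + 3*6) + 4³)² = (3*10/(-16 + 18) + 64)² = (3*10/2 + 64)² = (3*(½)*10 + 64)² = (15 + 64)² = 79² = 6241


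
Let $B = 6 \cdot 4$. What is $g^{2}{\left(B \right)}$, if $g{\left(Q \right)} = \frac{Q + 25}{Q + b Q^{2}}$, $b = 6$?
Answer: $\frac{2401}{12110400} \approx 0.00019826$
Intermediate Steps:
$B = 24$
$g{\left(Q \right)} = \frac{25 + Q}{Q + 6 Q^{2}}$ ($g{\left(Q \right)} = \frac{Q + 25}{Q + 6 Q^{2}} = \frac{25 + Q}{Q + 6 Q^{2}}$)
$g^{2}{\left(B \right)} = \left(\frac{25 + 24}{24 \left(1 + 6 \cdot 24\right)}\right)^{2} = \left(\frac{1}{24} \frac{1}{1 + 144} \cdot 49\right)^{2} = \left(\frac{1}{24} \cdot \frac{1}{145} \cdot 49\right)^{2} = \left(\frac{49}{3480}\right)^{2} = \frac{2401}{12110400}$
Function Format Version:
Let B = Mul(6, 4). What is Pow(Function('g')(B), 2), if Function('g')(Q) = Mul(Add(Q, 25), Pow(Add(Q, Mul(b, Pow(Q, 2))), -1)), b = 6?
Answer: Rational(2401, 12110400) ≈ 0.00019826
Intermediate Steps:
B = 24
Function('g')(Q) = Mul(Pow(Add(Q, Mul(6, Pow(Q, 2))), -1), Add(25, Q)) (Function('g')(Q) = Mul(Add(Q, 25), Pow(Add(Q, Mul(6, Pow(Q, 2))), -1)) = Mul(Add(25, Q), Pow(Add(Q, Mul(6, Pow(Q, 2))), -1)) = Mul(Pow(Add(Q, Mul(6, Pow(Q, 2))), -1), Add(25, Q)))
Pow(Function('g')(B), 2) = Pow(Mul(Pow(24, -1), Pow(Add(1, Mul(6, 24)), -1), Add(25, 24)), 2) = Pow(Mul(Rational(1, 24), Pow(Add(1, 144), -1), 49), 2) = Pow(Mul(Rational(1, 24), Pow(145, -1), 49), 2) = Pow(Mul(Rational(1, 24), Rational(1, 145), 49), 2) = Pow(Rational(49, 3480), 2) = Rational(2401, 12110400)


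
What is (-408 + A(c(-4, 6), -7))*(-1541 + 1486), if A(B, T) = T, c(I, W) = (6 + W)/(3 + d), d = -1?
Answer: 22825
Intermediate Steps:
c(I, W) = 3 + W/2 (c(I, W) = (6 + W)/(3 - 1) = (6 + W)/2 = (6 + W)*(1/2) = 3 + W/2)
(-408 + A(c(-4, 6), -7))*(-1541 + 1486) = (-408 - 7)*(-1541 + 1486) = -415*(-55) = 22825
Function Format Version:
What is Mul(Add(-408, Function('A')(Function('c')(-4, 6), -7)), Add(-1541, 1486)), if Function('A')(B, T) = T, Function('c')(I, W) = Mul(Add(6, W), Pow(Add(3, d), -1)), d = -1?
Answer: 22825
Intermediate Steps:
Function('c')(I, W) = Add(3, Mul(Rational(1, 2), W)) (Function('c')(I, W) = Mul(Add(6, W), Pow(Add(3, -1), -1)) = Mul(Add(6, W), Pow(2, -1)) = Mul(Add(6, W), Rational(1, 2)) = Add(3, Mul(Rational(1, 2), W)))
Mul(Add(-408, Function('A')(Function('c')(-4, 6), -7)), Add(-1541, 1486)) = Mul(Add(-408, -7), Add(-1541, 1486)) = Mul(-415, -55) = 22825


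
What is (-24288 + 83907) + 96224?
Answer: 155843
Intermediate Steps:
(-24288 + 83907) + 96224 = 59619 + 96224 = 155843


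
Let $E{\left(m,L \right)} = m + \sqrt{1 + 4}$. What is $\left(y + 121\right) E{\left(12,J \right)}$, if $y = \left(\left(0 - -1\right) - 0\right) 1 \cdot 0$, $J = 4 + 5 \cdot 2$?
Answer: $1452 + 121 \sqrt{5} \approx 1722.6$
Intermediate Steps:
$J = 14$ ($J = 4 + 10 = 14$)
$E{\left(m,L \right)} = m + \sqrt{5}$
$y = 0$ ($y = \left(\left(0 + 1\right) + 0\right) 0 = \left(1 + 0\right) 0 = 1 \cdot 0 = 0$)
$\left(y + 121\right) E{\left(12,J \right)} = \left(0 + 121\right) \left(12 + \sqrt{5}\right) = 121 \left(12 + \sqrt{5}\right) = 1452 + 121 \sqrt{5}$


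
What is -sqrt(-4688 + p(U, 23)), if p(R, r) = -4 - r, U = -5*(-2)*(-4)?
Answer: -I*sqrt(4715) ≈ -68.666*I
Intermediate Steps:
U = -40 (U = 10*(-4) = -40)
-sqrt(-4688 + p(U, 23)) = -sqrt(-4688 + (-4 - 1*23)) = -sqrt(-4688 + (-4 - 23)) = -sqrt(-4688 - 27) = -sqrt(-4715) = -I*sqrt(4715)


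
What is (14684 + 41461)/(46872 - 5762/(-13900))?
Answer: 390207750/325763281 ≈ 1.1978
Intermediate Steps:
(14684 + 41461)/(46872 - 5762/(-13900)) = 56145/(46872 - 5762*(-1/13900)) = 56145/(46872 + 2881/6950) = 56145/(325763281/6950) = 56145*(6950/325763281) = 390207750/325763281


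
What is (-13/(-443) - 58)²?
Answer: 659513761/196249 ≈ 3360.6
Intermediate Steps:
(-13/(-443) - 58)² = (-13*(-1/443) - 58)² = (13/443 - 58)² = (-25681/443)² = 659513761/196249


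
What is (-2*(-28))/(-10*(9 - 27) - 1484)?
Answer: -7/163 ≈ -0.042945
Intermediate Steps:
(-2*(-28))/(-10*(9 - 27) - 1484) = 56/(-10*(-18) - 1484) = 56/(180 - 1484) = 56/(-1304) = 56*(-1/1304) = -7/163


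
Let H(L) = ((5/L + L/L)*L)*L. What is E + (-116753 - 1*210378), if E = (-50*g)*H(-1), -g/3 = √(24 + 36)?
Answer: -327131 - 1200*√15 ≈ -3.3178e+5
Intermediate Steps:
g = -6*√15 (g = -3*√(24 + 36) = -6*√15 ≈ -23.238)
H(L) = L²*(1 + 5/L) (H(L) = ((5/L + 1)*L)*L = ((1 + 5/L)*L)*L = (L*(1 + 5/L))*L = L²*(1 + 5/L))
E = -1200*√15 (E = (-(-300)*√15)*(-(5 - 1)) = (300*√15)*(-1*4) = (300*√15)*(-4) = -1200*√15 ≈ -4647.6)
E + (-116753 - 1*210378) = -1200*√15 + (-116753 - 1*210378) = -1200*√15 + (-116753 - 210378) = -1200*√15 - 327131 = -327131 - 1200*√15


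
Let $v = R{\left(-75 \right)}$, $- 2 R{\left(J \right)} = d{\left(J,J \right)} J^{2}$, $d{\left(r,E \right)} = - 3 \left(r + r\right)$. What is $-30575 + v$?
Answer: $-1296200$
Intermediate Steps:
$d{\left(r,E \right)} = - 6 r$ ($d{\left(r,E \right)} = - 3 \cdot 2 r = - 6 r$)
$R{\left(J \right)} = 3 J^{3}$ ($R{\left(J \right)} = - \frac{- 6 J J^{2}}{2} = - \frac{\left(-6\right) J^{3}}{2} = 3 J^{3}$)
$v = -1265625$ ($v = 3 \left(-75\right)^{3} = 3 \left(-421875\right) = -1265625$)
$-30575 + v = -30575 - 1265625 = -1296200$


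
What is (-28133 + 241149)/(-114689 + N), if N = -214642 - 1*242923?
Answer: -106508/286127 ≈ -0.37224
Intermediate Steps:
N = -457565 (N = -214642 - 242923 = -457565)
(-28133 + 241149)/(-114689 + N) = (-28133 + 241149)/(-114689 - 457565) = 213016/(-572254) = 213016*(-1/572254) = -106508/286127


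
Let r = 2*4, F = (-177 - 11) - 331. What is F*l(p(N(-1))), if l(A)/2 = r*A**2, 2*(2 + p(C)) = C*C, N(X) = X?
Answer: -18684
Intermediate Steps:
F = -519 (F = -188 - 331 = -519)
r = 8
p(C) = -2 + C**2/2 (p(C) = -2 + (C*C)/2 = -2 + C**2/2)
l(A) = 16*A**2 (l(A) = 2*(8*A**2) = 16*A**2)
F*l(p(N(-1))) = -8304*(-2 + (1/2)*(-1)**2)**2 = -8304*(-2 + (1/2)*1)**2 = -8304*(-2 + 1/2)**2 = -8304*(-3/2)**2 = -8304*9/4 = -519*36 = -18684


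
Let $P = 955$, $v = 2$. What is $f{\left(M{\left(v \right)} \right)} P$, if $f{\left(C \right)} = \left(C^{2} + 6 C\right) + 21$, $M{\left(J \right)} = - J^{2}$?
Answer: $12415$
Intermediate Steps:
$f{\left(C \right)} = 21 + C^{2} + 6 C$
$f{\left(M{\left(v \right)} \right)} P = \left(21 + \left(- 2^{2}\right)^{2} + 6 \left(- 2^{2}\right)\right) 955 = \left(21 + \left(\left(-1\right) 4\right)^{2} + 6 \left(\left(-1\right) 4\right)\right) 955 = \left(21 + \left(-4\right)^{2} + 6 \left(-4\right)\right) 955 = \left(21 + 16 - 24\right) 955 = 13 \cdot 955 = 12415$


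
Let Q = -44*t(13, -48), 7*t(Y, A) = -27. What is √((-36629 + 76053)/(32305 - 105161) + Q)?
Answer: 2*√3507697655/9107 ≈ 13.007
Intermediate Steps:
t(Y, A) = -27/7 (t(Y, A) = (⅐)*(-27) = -27/7)
Q = 1188/7 (Q = -44*(-27/7) = 1188/7 ≈ 169.71)
√((-36629 + 76053)/(32305 - 105161) + Q) = √((-36629 + 76053)/(32305 - 105161) + 1188/7) = √(39424/(-72856) + 1188/7) = √(39424*(-1/72856) + 1188/7) = √(-704/1301 + 1188/7) = √(1540660/9107) = 2*√3507697655/9107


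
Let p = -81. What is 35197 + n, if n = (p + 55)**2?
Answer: 35873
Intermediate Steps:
n = 676 (n = (-81 + 55)**2 = (-26)**2 = 676)
35197 + n = 35197 + 676 = 35873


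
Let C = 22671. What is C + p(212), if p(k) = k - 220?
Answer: 22663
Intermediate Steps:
p(k) = -220 + k
C + p(212) = 22671 + (-220 + 212) = 22671 - 8 = 22663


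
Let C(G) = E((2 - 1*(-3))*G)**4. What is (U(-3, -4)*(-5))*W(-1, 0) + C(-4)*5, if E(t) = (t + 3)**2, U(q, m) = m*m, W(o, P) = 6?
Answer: 34878786725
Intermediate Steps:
U(q, m) = m**2
E(t) = (3 + t)**2
C(G) = (3 + 5*G)**8 (C(G) = ((3 + (2 - 1*(-3))*G)**2)**4 = ((3 + (2 + 3)*G)**2)**4 = ((3 + 5*G)**2)**4 = (3 + 5*G)**8)
(U(-3, -4)*(-5))*W(-1, 0) + C(-4)*5 = ((-4)**2*(-5))*6 + (3 + 5*(-4))**8*5 = (16*(-5))*6 + (3 - 20)**8*5 = -80*6 + (-17)**8*5 = -480 + 6975757441*5 = -480 + 34878787205 = 34878786725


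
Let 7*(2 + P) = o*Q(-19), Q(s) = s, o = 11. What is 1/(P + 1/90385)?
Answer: -632695/20155848 ≈ -0.031390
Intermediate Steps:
P = -223/7 (P = -2 + (11*(-19))/7 = -2 + (⅐)*(-209) = -2 - 209/7 = -223/7 ≈ -31.857)
1/(P + 1/90385) = 1/(-223/7 + 1/90385) = 1/(-20155848/632695) = -632695/20155848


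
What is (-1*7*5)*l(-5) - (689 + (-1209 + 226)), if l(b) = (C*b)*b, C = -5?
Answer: 4669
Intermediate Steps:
l(b) = -5*b**2 (l(b) = (-5*b)*b = -5*b**2)
(-1*7*5)*l(-5) - (689 + (-1209 + 226)) = (-1*7*5)*(-5*(-5)**2) - (689 + (-1209 + 226)) = (-7*5)*(-5*25) - (689 - 983) = -35*(-125) - 1*(-294) = 4375 + 294 = 4669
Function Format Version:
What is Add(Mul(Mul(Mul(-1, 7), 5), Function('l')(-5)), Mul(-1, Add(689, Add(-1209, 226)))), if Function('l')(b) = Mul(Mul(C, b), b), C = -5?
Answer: 4669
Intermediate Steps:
Function('l')(b) = Mul(-5, Pow(b, 2)) (Function('l')(b) = Mul(Mul(-5, b), b) = Mul(-5, Pow(b, 2)))
Add(Mul(Mul(Mul(-1, 7), 5), Function('l')(-5)), Mul(-1, Add(689, Add(-1209, 226)))) = Add(Mul(Mul(Mul(-1, 7), 5), Mul(-5, Pow(-5, 2))), Mul(-1, Add(689, Add(-1209, 226)))) = Add(Mul(Mul(-7, 5), Mul(-5, 25)), Mul(-1, Add(689, -983))) = Add(Mul(-35, -125), Mul(-1, -294)) = Add(4375, 294) = 4669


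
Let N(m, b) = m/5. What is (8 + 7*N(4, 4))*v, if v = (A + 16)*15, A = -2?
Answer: 2856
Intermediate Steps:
N(m, b) = m/5 (N(m, b) = m*(1/5) = m/5)
v = 210 (v = (-2 + 16)*15 = 14*15 = 210)
(8 + 7*N(4, 4))*v = (8 + 7*((1/5)*4))*210 = (8 + 7*(4/5))*210 = (8 + 28/5)*210 = (68/5)*210 = 2856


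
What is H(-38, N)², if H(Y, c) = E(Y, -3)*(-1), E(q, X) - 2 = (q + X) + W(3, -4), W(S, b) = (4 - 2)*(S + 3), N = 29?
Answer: 729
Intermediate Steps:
W(S, b) = 6 + 2*S (W(S, b) = 2*(3 + S) = 6 + 2*S)
E(q, X) = 14 + X + q (E(q, X) = 2 + ((q + X) + (6 + 2*3)) = 2 + ((X + q) + (6 + 6)) = 2 + ((X + q) + 12) = 2 + (12 + X + q) = 14 + X + q)
H(Y, c) = -11 - Y (H(Y, c) = (14 - 3 + Y)*(-1) = (11 + Y)*(-1) = -11 - Y)
H(-38, N)² = (-11 - 1*(-38))² = (-11 + 38)² = 27² = 729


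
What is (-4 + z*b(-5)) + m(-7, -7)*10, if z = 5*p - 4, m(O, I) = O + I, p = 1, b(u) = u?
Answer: -149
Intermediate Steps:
m(O, I) = I + O
z = 1 (z = 5*1 - 4 = 5 - 4 = 1)
(-4 + z*b(-5)) + m(-7, -7)*10 = (-4 + 1*(-5)) + (-7 - 7)*10 = (-4 - 5) - 14*10 = -9 - 140 = -149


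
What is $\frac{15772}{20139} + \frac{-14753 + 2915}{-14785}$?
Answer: $\frac{471594502}{297755115} \approx 1.5838$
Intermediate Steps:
$\frac{15772}{20139} + \frac{-14753 + 2915}{-14785} = 15772 \cdot \frac{1}{20139} - - \frac{11838}{14785} = \frac{15772}{20139} + \frac{11838}{14785} = \frac{471594502}{297755115}$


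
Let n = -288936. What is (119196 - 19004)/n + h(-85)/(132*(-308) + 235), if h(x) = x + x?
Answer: -500092714/1459885257 ≈ -0.34256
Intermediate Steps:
h(x) = 2*x
(119196 - 19004)/n + h(-85)/(132*(-308) + 235) = (119196 - 19004)/(-288936) + (2*(-85))/(132*(-308) + 235) = 100192*(-1/288936) - 170/(-40656 + 235) = -12524/36117 - 170/(-40421) = -12524/36117 - 170*(-1/40421) = -12524/36117 + 170/40421 = -500092714/1459885257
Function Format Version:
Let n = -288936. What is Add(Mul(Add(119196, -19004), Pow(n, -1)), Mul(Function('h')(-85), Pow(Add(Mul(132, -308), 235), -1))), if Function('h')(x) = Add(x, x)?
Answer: Rational(-500092714, 1459885257) ≈ -0.34256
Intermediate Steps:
Function('h')(x) = Mul(2, x)
Add(Mul(Add(119196, -19004), Pow(n, -1)), Mul(Function('h')(-85), Pow(Add(Mul(132, -308), 235), -1))) = Add(Mul(Add(119196, -19004), Pow(-288936, -1)), Mul(Mul(2, -85), Pow(Add(Mul(132, -308), 235), -1))) = Add(Mul(100192, Rational(-1, 288936)), Mul(-170, Pow(Add(-40656, 235), -1))) = Add(Rational(-12524, 36117), Mul(-170, Pow(-40421, -1))) = Add(Rational(-12524, 36117), Mul(-170, Rational(-1, 40421))) = Add(Rational(-12524, 36117), Rational(170, 40421)) = Rational(-500092714, 1459885257)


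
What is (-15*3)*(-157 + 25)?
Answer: 5940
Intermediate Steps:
(-15*3)*(-157 + 25) = -45*(-132) = 5940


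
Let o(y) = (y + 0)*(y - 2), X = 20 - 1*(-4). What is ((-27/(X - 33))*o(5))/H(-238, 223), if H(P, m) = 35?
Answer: 9/7 ≈ 1.2857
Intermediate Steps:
X = 24 (X = 20 + 4 = 24)
o(y) = y*(-2 + y)
((-27/(X - 33))*o(5))/H(-238, 223) = ((-27/(24 - 33))*(5*(-2 + 5)))/35 = ((-27/(-9))*(5*3))*(1/35) = (-27*(-⅑)*15)*(1/35) = (3*15)*(1/35) = 45*(1/35) = 9/7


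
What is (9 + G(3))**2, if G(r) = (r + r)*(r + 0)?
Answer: 729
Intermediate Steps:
G(r) = 2*r**2 (G(r) = (2*r)*r = 2*r**2)
(9 + G(3))**2 = (9 + 2*3**2)**2 = (9 + 2*9)**2 = (9 + 18)**2 = 27**2 = 729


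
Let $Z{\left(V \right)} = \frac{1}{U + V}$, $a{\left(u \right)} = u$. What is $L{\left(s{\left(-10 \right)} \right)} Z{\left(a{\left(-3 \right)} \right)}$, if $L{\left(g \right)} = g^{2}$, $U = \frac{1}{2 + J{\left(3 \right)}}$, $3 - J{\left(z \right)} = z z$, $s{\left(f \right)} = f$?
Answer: $- \frac{400}{13} \approx -30.769$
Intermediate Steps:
$J{\left(z \right)} = 3 - z^{2}$ ($J{\left(z \right)} = 3 - z z = 3 - z^{2}$)
$U = - \frac{1}{4}$ ($U = \frac{1}{2 + \left(3 - 3^{2}\right)} = \frac{1}{2 + \left(3 - 9\right)} = \frac{1}{2 - 6} = \frac{1}{-4} = - \frac{1}{4} \approx -0.25$)
$Z{\left(V \right)} = \frac{1}{- \frac{1}{4} + V}$
$L{\left(s{\left(-10 \right)} \right)} Z{\left(a{\left(-3 \right)} \right)} = \left(-10\right)^{2} \frac{4}{-1 + 4 \left(-3\right)} = 100 \frac{4}{-1 - 12} = 100 \frac{4}{-13} = 100 \cdot 4 \left(- \frac{1}{13}\right) = 100 \left(- \frac{4}{13}\right) = - \frac{400}{13}$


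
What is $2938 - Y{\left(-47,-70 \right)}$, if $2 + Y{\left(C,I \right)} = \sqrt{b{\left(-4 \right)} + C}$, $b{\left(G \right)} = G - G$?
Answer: $2940 - i \sqrt{47} \approx 2940.0 - 6.8557 i$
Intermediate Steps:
$b{\left(G \right)} = 0$
$Y{\left(C,I \right)} = -2 + \sqrt{C}$ ($Y{\left(C,I \right)} = -2 + \sqrt{0 + C} = -2 + \sqrt{C}$)
$2938 - Y{\left(-47,-70 \right)} = 2938 - \left(-2 + \sqrt{-47}\right) = 2938 - \left(-2 + i \sqrt{47}\right) = 2938 + \left(2 - i \sqrt{47}\right) = 2940 - i \sqrt{47}$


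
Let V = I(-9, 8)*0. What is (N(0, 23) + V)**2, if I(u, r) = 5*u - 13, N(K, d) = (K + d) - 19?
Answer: 16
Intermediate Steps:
N(K, d) = -19 + K + d
I(u, r) = -13 + 5*u
V = 0 (V = (-13 + 5*(-9))*0 = (-13 - 45)*0 = -58*0 = 0)
(N(0, 23) + V)**2 = ((-19 + 0 + 23) + 0)**2 = (4 + 0)**2 = 4**2 = 16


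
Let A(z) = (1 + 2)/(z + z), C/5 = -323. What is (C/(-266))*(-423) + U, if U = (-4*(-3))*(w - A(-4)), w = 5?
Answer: -17526/7 ≈ -2503.7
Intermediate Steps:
C = -1615 (C = 5*(-323) = -1615)
A(z) = 3/(2*z) (A(z) = 3/((2*z)) = 3*(1/(2*z)) = 3/(2*z))
U = 129/2 (U = (-4*(-3))*(5 - 3/(2*(-4))) = 12*(5 - 3*(-1)/(2*4)) = 12*(5 - 1*(-3/8)) = 12*(5 + 3/8) = 12*(43/8) = 129/2 ≈ 64.500)
(C/(-266))*(-423) + U = -1615/(-266)*(-423) + 129/2 = -1615*(-1/266)*(-423) + 129/2 = (85/14)*(-423) + 129/2 = -35955/14 + 129/2 = -17526/7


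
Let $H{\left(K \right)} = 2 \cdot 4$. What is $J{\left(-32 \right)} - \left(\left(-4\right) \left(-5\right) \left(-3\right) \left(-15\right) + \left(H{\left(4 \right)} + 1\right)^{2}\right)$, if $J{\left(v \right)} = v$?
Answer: $-1013$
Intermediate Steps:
$H{\left(K \right)} = 8$
$J{\left(-32 \right)} - \left(\left(-4\right) \left(-5\right) \left(-3\right) \left(-15\right) + \left(H{\left(4 \right)} + 1\right)^{2}\right) = -32 - \left(\left(-4\right) \left(-5\right) \left(-3\right) \left(-15\right) + \left(8 + 1\right)^{2}\right) = -32 - \left(20 \left(-3\right) \left(-15\right) + 9^{2}\right) = -32 - \left(\left(-60\right) \left(-15\right) + 81\right) = -32 - \left(900 + 81\right) = -32 - 981 = -1013$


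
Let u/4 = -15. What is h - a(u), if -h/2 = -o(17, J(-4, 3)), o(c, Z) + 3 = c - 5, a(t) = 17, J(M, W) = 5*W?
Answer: 1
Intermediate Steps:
u = -60 (u = 4*(-15) = -60)
o(c, Z) = -8 + c (o(c, Z) = -3 + (c - 5) = -3 + (-5 + c) = -8 + c)
h = 18 (h = -(-2)*(-8 + 17) = -(-2)*9 = -2*(-9) = 18)
h - a(u) = 18 - 1*17 = 18 - 17 = 1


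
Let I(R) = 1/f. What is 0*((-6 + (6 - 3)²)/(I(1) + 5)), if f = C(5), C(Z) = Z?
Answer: 0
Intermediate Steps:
f = 5
I(R) = ⅕ (I(R) = 1/5 = ⅕)
0*((-6 + (6 - 3)²)/(I(1) + 5)) = 0*((-6 + (6 - 3)²)/(⅕ + 5)) = 0*((-6 + 3²)/(26/5)) = 0*((-6 + 9)*(5/26)) = 0*(3*(5/26)) = 0*(15/26) = 0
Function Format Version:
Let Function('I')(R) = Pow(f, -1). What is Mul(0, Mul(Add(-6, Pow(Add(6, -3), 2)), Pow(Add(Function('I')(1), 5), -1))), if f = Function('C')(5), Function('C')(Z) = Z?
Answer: 0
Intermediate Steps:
f = 5
Function('I')(R) = Rational(1, 5) (Function('I')(R) = Pow(5, -1) = Rational(1, 5))
Mul(0, Mul(Add(-6, Pow(Add(6, -3), 2)), Pow(Add(Function('I')(1), 5), -1))) = Mul(0, Mul(Add(-6, Pow(Add(6, -3), 2)), Pow(Add(Rational(1, 5), 5), -1))) = Mul(0, Mul(Add(-6, Pow(3, 2)), Pow(Rational(26, 5), -1))) = Mul(0, Mul(Add(-6, 9), Rational(5, 26))) = Mul(0, Mul(3, Rational(5, 26))) = Mul(0, Rational(15, 26)) = 0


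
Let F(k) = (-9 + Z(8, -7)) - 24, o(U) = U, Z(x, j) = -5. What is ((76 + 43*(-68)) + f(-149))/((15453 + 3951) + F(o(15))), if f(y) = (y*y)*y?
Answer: -3310797/19366 ≈ -170.96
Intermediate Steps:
f(y) = y**3 (f(y) = y**2*y = y**3)
F(k) = -38 (F(k) = (-9 - 5) - 24 = -14 - 24 = -38)
((76 + 43*(-68)) + f(-149))/((15453 + 3951) + F(o(15))) = ((76 + 43*(-68)) + (-149)**3)/((15453 + 3951) - 38) = ((76 - 2924) - 3307949)/(19404 - 38) = (-2848 - 3307949)/19366 = -3310797*1/19366 = -3310797/19366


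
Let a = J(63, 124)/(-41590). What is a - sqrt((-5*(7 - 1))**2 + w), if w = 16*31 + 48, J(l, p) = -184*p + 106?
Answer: -155771/4159 ≈ -37.454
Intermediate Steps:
J(l, p) = 106 - 184*p
a = 2271/4159 (a = (106 - 184*124)/(-41590) = (106 - 22816)*(-1/41590) = -22710*(-1/41590) = 2271/4159 ≈ 0.54604)
w = 544 (w = 496 + 48 = 544)
a - sqrt((-5*(7 - 1))**2 + w) = 2271/4159 - sqrt((-5*(7 - 1))**2 + 544) = 2271/4159 - sqrt((-5*6)**2 + 544) = 2271/4159 - sqrt((-30)**2 + 544) = 2271/4159 - sqrt(900 + 544) = 2271/4159 - sqrt(1444) = 2271/4159 - 1*38 = 2271/4159 - 38 = -155771/4159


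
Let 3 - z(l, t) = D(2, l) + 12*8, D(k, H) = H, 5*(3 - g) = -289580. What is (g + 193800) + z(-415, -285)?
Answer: 252041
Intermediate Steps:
g = 57919 (g = 3 - 1/5*(-289580) = 3 + 57916 = 57919)
z(l, t) = -93 - l (z(l, t) = 3 - (l + 12*8) = 3 - (l + 96) = 3 - (96 + l) = 3 + (-96 - l) = -93 - l)
(g + 193800) + z(-415, -285) = (57919 + 193800) + (-93 - 1*(-415)) = 251719 + (-93 + 415) = 251719 + 322 = 252041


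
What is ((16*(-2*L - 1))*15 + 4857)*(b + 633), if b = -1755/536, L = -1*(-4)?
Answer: 910326501/536 ≈ 1.6984e+6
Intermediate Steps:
L = 4
b = -1755/536 (b = -1755*1/536 = -1755/536 ≈ -3.2743)
((16*(-2*L - 1))*15 + 4857)*(b + 633) = ((16*(-2*4 - 1))*15 + 4857)*(-1755/536 + 633) = ((16*(-8 - 1))*15 + 4857)*(337533/536) = ((16*(-9))*15 + 4857)*(337533/536) = (-144*15 + 4857)*(337533/536) = (-2160 + 4857)*(337533/536) = 2697*(337533/536) = 910326501/536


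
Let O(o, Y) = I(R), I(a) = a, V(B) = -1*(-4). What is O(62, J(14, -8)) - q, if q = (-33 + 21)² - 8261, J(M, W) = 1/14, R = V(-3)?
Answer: 8121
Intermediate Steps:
V(B) = 4
R = 4
J(M, W) = 1/14
O(o, Y) = 4
q = -8117 (q = (-12)² - 8261 = 144 - 8261 = -8117)
O(62, J(14, -8)) - q = 4 - 1*(-8117) = 4 + 8117 = 8121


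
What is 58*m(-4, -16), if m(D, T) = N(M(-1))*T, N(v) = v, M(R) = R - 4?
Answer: 4640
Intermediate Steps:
M(R) = -4 + R
m(D, T) = -5*T (m(D, T) = (-4 - 1)*T = -5*T)
58*m(-4, -16) = 58*(-5*(-16)) = 58*80 = 4640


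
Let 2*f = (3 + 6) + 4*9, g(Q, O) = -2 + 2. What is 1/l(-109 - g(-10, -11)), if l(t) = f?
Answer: 2/45 ≈ 0.044444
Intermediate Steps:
g(Q, O) = 0
f = 45/2 (f = ((3 + 6) + 4*9)/2 = (9 + 36)/2 = (½)*45 = 45/2 ≈ 22.500)
l(t) = 45/2
1/l(-109 - g(-10, -11)) = 1/(45/2) = 2/45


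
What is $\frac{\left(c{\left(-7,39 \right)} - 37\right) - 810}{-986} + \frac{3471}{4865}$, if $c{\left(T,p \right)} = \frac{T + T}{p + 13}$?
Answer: $\frac{196153641}{124719140} \approx 1.5728$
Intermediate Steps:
$c{\left(T,p \right)} = \frac{2 T}{13 + p}$
$\frac{\left(c{\left(-7,39 \right)} - 37\right) - 810}{-986} + \frac{3471}{4865} = \frac{\left(2 \left(-7\right) \frac{1}{13 + 39} - 37\right) - 810}{-986} + \frac{3471}{4865} = \left(\left(2 \left(-7\right) \frac{1}{52} - 37\right) - 810\right) \left(- \frac{1}{986}\right) + 3471 \cdot \frac{1}{4865} = \left(\left(2 \left(-7\right) \frac{1}{52} - 37\right) - 810\right) \left(- \frac{1}{986}\right) + \frac{3471}{4865} = \left(\left(- \frac{7}{26} - 37\right) - 810\right) \left(- \frac{1}{986}\right) + \frac{3471}{4865} = \left(- \frac{969}{26} - 810\right) \left(- \frac{1}{986}\right) + \frac{3471}{4865} = \left(- \frac{22029}{26}\right) \left(- \frac{1}{986}\right) + \frac{3471}{4865} = \frac{22029}{25636} + \frac{3471}{4865} = \frac{196153641}{124719140}$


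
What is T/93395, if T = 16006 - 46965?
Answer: -30959/93395 ≈ -0.33148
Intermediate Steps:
T = -30959
T/93395 = -30959/93395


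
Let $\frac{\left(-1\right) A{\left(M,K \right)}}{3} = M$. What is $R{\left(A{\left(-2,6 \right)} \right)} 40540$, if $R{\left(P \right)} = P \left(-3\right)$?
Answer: $-729720$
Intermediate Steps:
$A{\left(M,K \right)} = - 3 M$
$R{\left(P \right)} = - 3 P$
$R{\left(A{\left(-2,6 \right)} \right)} 40540 = - 3 \left(\left(-3\right) \left(-2\right)\right) 40540 = \left(-3\right) 6 \cdot 40540 = \left(-18\right) 40540 = -729720$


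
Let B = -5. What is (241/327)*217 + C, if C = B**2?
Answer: 60472/327 ≈ 184.93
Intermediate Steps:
C = 25 (C = (-5)**2 = 25)
(241/327)*217 + C = (241/327)*217 + 25 = 52297/327 + 25 = 60472/327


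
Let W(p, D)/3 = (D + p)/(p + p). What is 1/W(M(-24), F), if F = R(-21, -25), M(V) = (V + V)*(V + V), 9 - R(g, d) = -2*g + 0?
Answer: 512/757 ≈ 0.67635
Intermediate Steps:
R(g, d) = 9 + 2*g (R(g, d) = 9 - (-2*g + 0) = 9 - (-2)*g = 9 + 2*g)
M(V) = 4*V**2 (M(V) = (2*V)*(2*V) = 4*V**2)
F = -33 (F = 9 + 2*(-21) = 9 - 42 = -33)
W(p, D) = 3*(D + p)/(2*p) (W(p, D) = 3*((D + p)/(p + p)) = 3*((D + p)/((2*p))) = 3*((D + p)*(1/(2*p))) = 3*((D + p)/(2*p)) = 3*(D + p)/(2*p))
1/W(M(-24), F) = 1/(3*(-33 + 4*(-24)**2)/(2*((4*(-24)**2)))) = 1/(3*(-33 + 4*576)/(2*((4*576)))) = 1/((3/2)*(-33 + 2304)/2304) = 1/((3/2)*(1/2304)*2271) = 1/(757/512) = 512/757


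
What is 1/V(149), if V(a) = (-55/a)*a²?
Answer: -1/8195 ≈ -0.00012203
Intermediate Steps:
V(a) = -55*a
1/V(149) = 1/(-55*149) = 1/(-8195) = -1/8195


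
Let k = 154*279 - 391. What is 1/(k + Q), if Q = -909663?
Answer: -1/867088 ≈ -1.1533e-6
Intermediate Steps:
k = 42575 (k = 42966 - 391 = 42575)
1/(k + Q) = 1/(42575 - 909663) = 1/(-867088) = -1/867088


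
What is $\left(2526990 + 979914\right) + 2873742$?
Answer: $6380646$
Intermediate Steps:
$\left(2526990 + 979914\right) + 2873742 = 3506904 + 2873742 = 6380646$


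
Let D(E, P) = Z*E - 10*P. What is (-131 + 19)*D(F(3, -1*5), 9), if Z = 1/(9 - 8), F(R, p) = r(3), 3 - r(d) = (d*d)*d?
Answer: 12768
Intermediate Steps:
r(d) = 3 - d³ (r(d) = 3 - d*d*d = 3 - d²*d = 3 - d³)
F(R, p) = -24 (F(R, p) = 3 - 1*3³ = 3 - 1*27 = 3 - 27 = -24)
Z = 1 (Z = 1/1 = 1)
D(E, P) = E - 10*P (D(E, P) = 1*E - 10*P = E - 10*P)
(-131 + 19)*D(F(3, -1*5), 9) = (-131 + 19)*(-24 - 10*9) = -112*(-24 - 90) = -112*(-114) = 12768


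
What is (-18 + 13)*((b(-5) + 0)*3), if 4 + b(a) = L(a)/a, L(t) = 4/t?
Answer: 288/5 ≈ 57.600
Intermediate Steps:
b(a) = -4 + 4/a**2 (b(a) = -4 + (4/a)/a = -4 + 4/a**2)
(-18 + 13)*((b(-5) + 0)*3) = (-18 + 13)*(((-4 + 4/(-5)**2) + 0)*3) = -5*((-4 + 4*(1/25)) + 0)*3 = -5*((-4 + 4/25) + 0)*3 = -5*(-96/25 + 0)*3 = -(-96)*3/5 = -5*(-288/25) = 288/5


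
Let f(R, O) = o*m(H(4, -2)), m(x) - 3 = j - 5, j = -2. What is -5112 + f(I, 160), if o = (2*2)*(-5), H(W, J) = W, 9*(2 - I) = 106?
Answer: -5032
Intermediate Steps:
I = -88/9 (I = 2 - 1/9*106 = 2 - 106/9 = -88/9 ≈ -9.7778)
m(x) = -4 (m(x) = 3 + (-2 - 5) = 3 - 7 = -4)
o = -20 (o = 4*(-5) = -20)
f(R, O) = 80 (f(R, O) = -20*(-4) = 80)
-5112 + f(I, 160) = -5112 + 80 = -5032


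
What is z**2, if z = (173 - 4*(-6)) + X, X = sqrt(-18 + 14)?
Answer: 38805 + 788*I ≈ 38805.0 + 788.0*I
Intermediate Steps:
X = 2*I (X = sqrt(-4) = 2*I ≈ 2.0*I)
z = 197 + 2*I (z = (173 - 4*(-6)) + 2*I = (173 + 24) + 2*I = 197 + 2*I ≈ 197.0 + 2.0*I)
z**2 = (197 + 2*I)**2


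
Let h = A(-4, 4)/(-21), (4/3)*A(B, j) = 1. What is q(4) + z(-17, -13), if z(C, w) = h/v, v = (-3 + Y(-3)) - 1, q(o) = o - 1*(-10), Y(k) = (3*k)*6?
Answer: 22737/1624 ≈ 14.001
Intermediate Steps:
A(B, j) = ¾ (A(B, j) = (¾)*1 = ¾)
Y(k) = 18*k
q(o) = 10 + o (q(o) = o + 10 = 10 + o)
h = -1/28 (h = (¾)/(-21) = (¾)*(-1/21) = -1/28 ≈ -0.035714)
v = -58 (v = (-3 + 18*(-3)) - 1 = (-3 - 54) - 1 = -57 - 1 = -58)
z(C, w) = 1/1624 (z(C, w) = -1/28/(-58) = -1/28*(-1/58) = 1/1624)
q(4) + z(-17, -13) = (10 + 4) + 1/1624 = 14 + 1/1624 = 22737/1624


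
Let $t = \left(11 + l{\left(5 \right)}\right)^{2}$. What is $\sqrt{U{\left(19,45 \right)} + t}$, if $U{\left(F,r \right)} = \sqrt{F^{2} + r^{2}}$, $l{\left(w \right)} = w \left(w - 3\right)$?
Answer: $\sqrt{441 + \sqrt{2386}} \approx 22.132$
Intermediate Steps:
$l{\left(w \right)} = w \left(-3 + w\right)$
$t = 441$ ($t = \left(11 + 5 \left(-3 + 5\right)\right)^{2} = \left(11 + 5 \cdot 2\right)^{2} = \left(11 + 10\right)^{2} = 21^{2} = 441$)
$\sqrt{U{\left(19,45 \right)} + t} = \sqrt{\sqrt{19^{2} + 45^{2}} + 441} = \sqrt{\sqrt{361 + 2025} + 441} = \sqrt{\sqrt{2386} + 441} = \sqrt{441 + \sqrt{2386}}$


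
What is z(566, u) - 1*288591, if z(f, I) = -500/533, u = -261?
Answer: -153819503/533 ≈ -2.8859e+5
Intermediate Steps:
z(f, I) = -500/533 (z(f, I) = -500*1/533 = -500/533)
z(566, u) - 1*288591 = -500/533 - 1*288591 = -500/533 - 288591 = -153819503/533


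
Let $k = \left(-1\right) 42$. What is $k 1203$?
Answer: $-50526$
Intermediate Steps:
$k = -42$
$k 1203 = \left(-42\right) 1203 = -50526$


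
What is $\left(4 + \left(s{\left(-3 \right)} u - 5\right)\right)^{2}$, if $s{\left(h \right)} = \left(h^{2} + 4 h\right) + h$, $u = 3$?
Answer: $361$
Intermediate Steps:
$s{\left(h \right)} = h^{2} + 5 h$
$\left(4 + \left(s{\left(-3 \right)} u - 5\right)\right)^{2} = \left(4 + \left(- 3 \left(5 - 3\right) 3 - 5\right)\right)^{2} = \left(4 + \left(\left(-3\right) 2 \cdot 3 - 5\right)\right)^{2} = \left(4 - 23\right)^{2} = \left(-19\right)^{2} = 361$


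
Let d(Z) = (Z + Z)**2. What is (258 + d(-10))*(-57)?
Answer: -37506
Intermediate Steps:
d(Z) = 4*Z**2 (d(Z) = (2*Z)**2 = 4*Z**2)
(258 + d(-10))*(-57) = (258 + 4*(-10)**2)*(-57) = (258 + 4*100)*(-57) = (258 + 400)*(-57) = 658*(-57) = -37506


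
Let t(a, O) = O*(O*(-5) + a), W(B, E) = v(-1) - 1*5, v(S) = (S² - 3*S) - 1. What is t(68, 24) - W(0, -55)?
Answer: -1246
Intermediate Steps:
v(S) = -1 + S² - 3*S
W(B, E) = -2 (W(B, E) = (-1 + (-1)² - 3*(-1)) - 1*5 = (-1 + 1 + 3) - 5 = 3 - 5 = -2)
t(a, O) = O*(a - 5*O) (t(a, O) = O*(-5*O + a) = O*(a - 5*O))
t(68, 24) - W(0, -55) = 24*(68 - 5*24) - 1*(-2) = 24*(68 - 120) + 2 = 24*(-52) + 2 = -1248 + 2 = -1246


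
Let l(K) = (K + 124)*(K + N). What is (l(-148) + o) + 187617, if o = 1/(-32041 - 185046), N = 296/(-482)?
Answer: 10002344526206/52317967 ≈ 1.9118e+5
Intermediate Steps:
N = -148/241 (N = 296*(-1/482) = -148/241 ≈ -0.61411)
o = -1/217087 (o = 1/(-217087) = -1/217087 ≈ -4.6064e-6)
l(K) = (124 + K)*(-148/241 + K) (l(K) = (K + 124)*(K - 148/241) = (124 + K)*(-148/241 + K))
(l(-148) + o) + 187617 = ((-18352/241 + (-148)² + (29736/241)*(-148)) - 1/217087) + 187617 = ((-18352/241 + 21904 - 4400928/241) - 1/217087) + 187617 = (859584/241 - 1/217087) + 187617 = 186604511567/52317967 + 187617 = 10002344526206/52317967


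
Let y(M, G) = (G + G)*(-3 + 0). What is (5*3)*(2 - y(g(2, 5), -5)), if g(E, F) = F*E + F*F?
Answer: -420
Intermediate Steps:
g(E, F) = F² + E*F (g(E, F) = E*F + F² = F² + E*F)
y(M, G) = -6*G (y(M, G) = (2*G)*(-3) = -6*G)
(5*3)*(2 - y(g(2, 5), -5)) = (5*3)*(2 - (-6)*(-5)) = 15*(2 - 1*30) = 15*(2 - 30) = 15*(-28) = -420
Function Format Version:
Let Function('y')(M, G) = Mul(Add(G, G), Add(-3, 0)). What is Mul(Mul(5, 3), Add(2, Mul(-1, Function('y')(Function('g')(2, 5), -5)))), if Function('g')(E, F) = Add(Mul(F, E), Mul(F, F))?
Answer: -420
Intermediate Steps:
Function('g')(E, F) = Add(Pow(F, 2), Mul(E, F)) (Function('g')(E, F) = Add(Mul(E, F), Pow(F, 2)) = Add(Pow(F, 2), Mul(E, F)))
Function('y')(M, G) = Mul(-6, G) (Function('y')(M, G) = Mul(Mul(2, G), -3) = Mul(-6, G))
Mul(Mul(5, 3), Add(2, Mul(-1, Function('y')(Function('g')(2, 5), -5)))) = Mul(Mul(5, 3), Add(2, Mul(-1, Mul(-6, -5)))) = Mul(15, Add(2, Mul(-1, 30))) = Mul(15, Add(2, -30)) = Mul(15, -28) = -420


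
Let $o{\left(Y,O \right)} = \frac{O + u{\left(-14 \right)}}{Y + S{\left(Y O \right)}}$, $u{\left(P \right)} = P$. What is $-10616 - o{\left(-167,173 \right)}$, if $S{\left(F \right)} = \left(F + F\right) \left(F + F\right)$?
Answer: $- \frac{35444269334071}{3338759357} \approx -10616.0$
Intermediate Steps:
$S{\left(F \right)} = 4 F^{2}$ ($S{\left(F \right)} = 2 F 2 F = 4 F^{2}$)
$o{\left(Y,O \right)} = \frac{-14 + O}{Y + 4 O^{2} Y^{2}}$ ($o{\left(Y,O \right)} = \frac{O - 14}{Y + 4 \left(Y O\right)^{2}} = \frac{-14 + O}{Y + 4 \left(O Y\right)^{2}} = \frac{-14 + O}{Y + 4 O^{2} Y^{2}}$)
$-10616 - o{\left(-167,173 \right)} = -10616 - \frac{-14 + 173}{\left(-167\right) \left(1 + 4 \left(-167\right) 173^{2}\right)} = -10616 - \left(- \frac{1}{167}\right) \frac{1}{1 + 4 \left(-167\right) 29929} \cdot 159 = -10616 - \left(- \frac{1}{167}\right) \frac{1}{1 - 19992572} \cdot 159 = -10616 - \left(- \frac{1}{167}\right) \frac{1}{-19992571} \cdot 159 = -10616 - \left(- \frac{1}{167}\right) \left(- \frac{1}{19992571}\right) 159 = -10616 - \frac{159}{3338759357} = - \frac{35444269334071}{3338759357}$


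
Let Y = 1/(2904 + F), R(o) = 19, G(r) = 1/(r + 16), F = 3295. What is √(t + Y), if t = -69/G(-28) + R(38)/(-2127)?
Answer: √143947454212426470/13185273 ≈ 28.775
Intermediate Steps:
G(r) = 1/(16 + r)
Y = 1/6199 (Y = 1/(2904 + 3295) = 1/6199 ≈ 0.00016132)
t = 1761137/2127 (t = -69/(1/(16 - 28)) + 19/(-2127) = -69/(1/(-12)) + 19*(-1/2127) = -69/(-1/12) - 19/2127 = -69*(-12) - 19/2127 = 828 - 19/2127 = 1761137/2127 ≈ 827.99)
√(t + Y) = √(1761137/2127 + 1/6199) = √(10917290390/13185273) = √143947454212426470/13185273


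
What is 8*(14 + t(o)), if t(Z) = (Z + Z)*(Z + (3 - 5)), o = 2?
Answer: 112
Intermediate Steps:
t(Z) = 2*Z*(-2 + Z) (t(Z) = (2*Z)*(Z - 2) = (2*Z)*(-2 + Z) = 2*Z*(-2 + Z))
8*(14 + t(o)) = 8*(14 + 2*2*(-2 + 2)) = 8*(14 + 2*2*0) = 8*(14 + 0) = 8*14 = 112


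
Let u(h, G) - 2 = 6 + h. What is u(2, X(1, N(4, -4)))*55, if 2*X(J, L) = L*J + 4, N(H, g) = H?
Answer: 550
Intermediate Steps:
X(J, L) = 2 + J*L/2 (X(J, L) = (L*J + 4)/2 = (J*L + 4)/2 = (4 + J*L)/2 = 2 + J*L/2)
u(h, G) = 8 + h (u(h, G) = 2 + (6 + h) = 8 + h)
u(2, X(1, N(4, -4)))*55 = (8 + 2)*55 = 10*55 = 550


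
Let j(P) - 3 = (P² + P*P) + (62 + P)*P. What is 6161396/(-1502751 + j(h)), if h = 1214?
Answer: 1540349/748477 ≈ 2.0580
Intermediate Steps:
j(P) = 3 + 2*P² + P*(62 + P) (j(P) = 3 + ((P² + P*P) + (62 + P)*P) = 3 + ((P² + P²) + P*(62 + P)) = 3 + (2*P² + P*(62 + P)) = 3 + 2*P² + P*(62 + P))
6161396/(-1502751 + j(h)) = 6161396/(-1502751 + (3 + 3*1214² + 62*1214)) = 6161396/(-1502751 + (3 + 3*1473796 + 75268)) = 6161396/(-1502751 + (3 + 4421388 + 75268)) = 6161396/(-1502751 + 4496659) = 6161396/2993908 = 6161396*(1/2993908) = 1540349/748477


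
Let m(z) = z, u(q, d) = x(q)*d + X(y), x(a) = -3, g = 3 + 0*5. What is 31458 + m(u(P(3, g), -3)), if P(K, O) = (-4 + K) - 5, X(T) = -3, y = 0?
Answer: 31464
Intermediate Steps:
g = 3 (g = 3 + 0 = 3)
P(K, O) = -9 + K
u(q, d) = -3 - 3*d (u(q, d) = -3*d - 3 = -3 - 3*d)
31458 + m(u(P(3, g), -3)) = 31458 + (-3 - 3*(-3)) = 31458 + (-3 + 9) = 31458 + 6 = 31464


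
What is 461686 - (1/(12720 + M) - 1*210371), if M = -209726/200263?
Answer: 1711820332578875/2547135634 ≈ 6.7206e+5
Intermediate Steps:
M = -209726/200263 (M = -209726*1/200263 = -209726/200263 ≈ -1.0473)
461686 - (1/(12720 + M) - 1*210371) = 461686 - (1/(12720 - 209726/200263) - 1*210371) = 461686 - (1/(2547135634/200263) - 210371) = 461686 - (200263/2547135634 - 210371) = 461686 - 1*(-535843470259951/2547135634) = 461686 + 535843470259951/2547135634 = 1711820332578875/2547135634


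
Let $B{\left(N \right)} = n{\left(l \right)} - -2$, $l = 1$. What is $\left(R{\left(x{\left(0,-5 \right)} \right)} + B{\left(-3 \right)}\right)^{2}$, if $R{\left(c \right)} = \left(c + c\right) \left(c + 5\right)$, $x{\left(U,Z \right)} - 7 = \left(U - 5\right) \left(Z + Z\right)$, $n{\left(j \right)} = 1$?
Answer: $49999041$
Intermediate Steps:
$x{\left(U,Z \right)} = 7 + 2 Z \left(-5 + U\right)$ ($x{\left(U,Z \right)} = 7 + \left(U - 5\right) \left(Z + Z\right) = 7 + \left(-5 + U\right) 2 Z = 7 + 2 Z \left(-5 + U\right)$)
$R{\left(c \right)} = 2 c \left(5 + c\right)$
$B{\left(N \right)} = 3$ ($B{\left(N \right)} = 1 - -2 = 1 + 2 = 3$)
$\left(R{\left(x{\left(0,-5 \right)} \right)} + B{\left(-3 \right)}\right)^{2} = \left(2 \left(7 - -50 + 2 \cdot 0 \left(-5\right)\right) \left(5 + \left(7 - -50 + 2 \cdot 0 \left(-5\right)\right)\right) + 3\right)^{2} = \left(2 \left(7 + 50 + 0\right) \left(5 + \left(7 + 50 + 0\right)\right) + 3\right)^{2} = \left(2 \cdot 57 \left(5 + 57\right) + 3\right)^{2} = \left(2 \cdot 57 \cdot 62 + 3\right)^{2} = \left(7068 + 3\right)^{2} = 7071^{2} = 49999041$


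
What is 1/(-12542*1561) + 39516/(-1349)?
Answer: -773646699341/26410805638 ≈ -29.293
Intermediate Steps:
1/(-12542*1561) + 39516/(-1349) = -1/12542*1/1561 + 39516*(-1/1349) = -1/19578062 - 39516/1349 = -773646699341/26410805638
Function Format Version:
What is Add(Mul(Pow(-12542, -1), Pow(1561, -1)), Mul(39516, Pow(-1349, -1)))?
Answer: Rational(-773646699341, 26410805638) ≈ -29.293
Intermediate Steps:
Add(Mul(Pow(-12542, -1), Pow(1561, -1)), Mul(39516, Pow(-1349, -1))) = Add(Mul(Rational(-1, 12542), Rational(1, 1561)), Mul(39516, Rational(-1, 1349))) = Add(Rational(-1, 19578062), Rational(-39516, 1349)) = Rational(-773646699341, 26410805638)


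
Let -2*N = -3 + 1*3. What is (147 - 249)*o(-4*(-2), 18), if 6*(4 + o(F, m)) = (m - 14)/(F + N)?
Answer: 799/2 ≈ 399.50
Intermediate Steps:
N = 0 (N = -(-3 + 1*3)/2 = -(-3 + 3)/2 = -½*0 = 0)
o(F, m) = -4 + (-14 + m)/(6*F) (o(F, m) = -4 + ((m - 14)/(F + 0))/6 = -4 + ((-14 + m)/F)/6 = -4 + (-14 + m)/(6*F))
(147 - 249)*o(-4*(-2), 18) = (147 - 249)*((-14 + 18 - (-96)*(-2))/(6*((-4*(-2))))) = -17*(-14 + 18 - 24*8)/8 = -17*(-14 + 18 - 192)/8 = -17*(-188)/8 = -102*(-47/12) = 799/2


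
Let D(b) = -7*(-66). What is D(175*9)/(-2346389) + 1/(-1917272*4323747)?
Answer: -3829887167227397/19451093322333297576 ≈ -0.00019690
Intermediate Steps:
D(b) = 462
D(175*9)/(-2346389) + 1/(-1917272*4323747) = 462/(-2346389) + 1/(-1917272*4323747) = 462*(-1/2346389) - 1/1917272*1/4323747 = -462/2346389 - 1/8289799058184 = -3829887167227397/19451093322333297576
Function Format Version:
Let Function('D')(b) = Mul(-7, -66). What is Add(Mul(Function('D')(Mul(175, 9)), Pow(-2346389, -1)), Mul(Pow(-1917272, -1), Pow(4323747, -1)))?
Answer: Rational(-3829887167227397, 19451093322333297576) ≈ -0.00019690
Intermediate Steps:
Function('D')(b) = 462
Add(Mul(Function('D')(Mul(175, 9)), Pow(-2346389, -1)), Mul(Pow(-1917272, -1), Pow(4323747, -1))) = Add(Mul(462, Pow(-2346389, -1)), Mul(Pow(-1917272, -1), Pow(4323747, -1))) = Add(Mul(462, Rational(-1, 2346389)), Mul(Rational(-1, 1917272), Rational(1, 4323747))) = Add(Rational(-462, 2346389), Rational(-1, 8289799058184)) = Rational(-3829887167227397, 19451093322333297576)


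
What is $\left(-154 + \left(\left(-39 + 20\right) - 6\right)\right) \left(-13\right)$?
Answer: $2327$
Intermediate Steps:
$\left(-154 + \left(\left(-39 + 20\right) - 6\right)\right) \left(-13\right) = \left(-154 - 25\right) \left(-13\right) = \left(-179\right) \left(-13\right) = 2327$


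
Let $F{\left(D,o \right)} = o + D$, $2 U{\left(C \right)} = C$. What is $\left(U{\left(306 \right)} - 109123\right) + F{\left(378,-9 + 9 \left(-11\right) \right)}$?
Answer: $-108700$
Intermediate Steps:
$U{\left(C \right)} = \frac{C}{2}$
$F{\left(D,o \right)} = D + o$
$\left(U{\left(306 \right)} - 109123\right) + F{\left(378,-9 + 9 \left(-11\right) \right)} = \left(\frac{1}{2} \cdot 306 - 109123\right) + \left(378 + \left(-9 + 9 \left(-11\right)\right)\right) = \left(153 - 109123\right) + \left(378 - 108\right) = -108970 + \left(378 - 108\right) = -108970 + 270 = -108700$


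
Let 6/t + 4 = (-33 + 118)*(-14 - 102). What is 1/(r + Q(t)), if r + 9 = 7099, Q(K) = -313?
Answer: 1/6777 ≈ 0.00014756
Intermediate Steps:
t = -1/1644 (t = 6/(-4 + (-33 + 118)*(-14 - 102)) = 6/(-4 + 85*(-116)) = 6/(-4 - 9860) = 6/(-9864) = 6*(-1/9864) = -1/1644 ≈ -0.00060827)
r = 7090 (r = -9 + 7099 = 7090)
1/(r + Q(t)) = 1/(7090 - 313) = 1/6777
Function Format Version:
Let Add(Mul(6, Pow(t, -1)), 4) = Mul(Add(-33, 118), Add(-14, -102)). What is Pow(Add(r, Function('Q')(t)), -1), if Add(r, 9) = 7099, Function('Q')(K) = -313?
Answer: Rational(1, 6777) ≈ 0.00014756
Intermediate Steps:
t = Rational(-1, 1644) (t = Mul(6, Pow(Add(-4, Mul(Add(-33, 118), Add(-14, -102))), -1)) = Mul(6, Pow(Add(-4, Mul(85, -116)), -1)) = Mul(6, Pow(Add(-4, -9860), -1)) = Mul(6, Pow(-9864, -1)) = Mul(6, Rational(-1, 9864)) = Rational(-1, 1644) ≈ -0.00060827)
r = 7090 (r = Add(-9, 7099) = 7090)
Pow(Add(r, Function('Q')(t)), -1) = Pow(Add(7090, -313), -1) = Pow(6777, -1) = Rational(1, 6777)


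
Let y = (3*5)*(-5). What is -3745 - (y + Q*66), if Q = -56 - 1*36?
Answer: 2402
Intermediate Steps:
Q = -92 (Q = -56 - 36 = -92)
y = -75 (y = 15*(-5) = -75)
-3745 - (y + Q*66) = -3745 - (-75 - 92*66) = -3745 - (-75 - 6072) = -3745 - 1*(-6147) = -3745 + 6147 = 2402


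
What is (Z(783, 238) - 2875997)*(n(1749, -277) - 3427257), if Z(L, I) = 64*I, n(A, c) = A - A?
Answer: 9804576871605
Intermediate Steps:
n(A, c) = 0
(Z(783, 238) - 2875997)*(n(1749, -277) - 3427257) = (64*238 - 2875997)*(0 - 3427257) = (15232 - 2875997)*(-3427257) = -2860765*(-3427257) = 9804576871605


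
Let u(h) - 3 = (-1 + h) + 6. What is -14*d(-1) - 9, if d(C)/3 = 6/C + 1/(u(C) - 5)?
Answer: 222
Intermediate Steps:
u(h) = 8 + h (u(h) = 3 + ((-1 + h) + 6) = 3 + (5 + h) = 8 + h)
d(C) = 3/(3 + C) + 18/C (d(C) = 3*(6/C + 1/((8 + C) - 5)) = 3*(6/C + 1/(3 + C)) = 3*(1/(3 + C) + 6/C) = 3/(3 + C) + 18/C)
-14*d(-1) - 9 = -42*(18 + 7*(-1))/((-1)*(3 - 1)) - 9 = -42*(-1)*(18 - 7)/2 - 9 = -42*(-1)*11/2 - 9 = -14*(-33/2) - 9 = 231 - 9 = 222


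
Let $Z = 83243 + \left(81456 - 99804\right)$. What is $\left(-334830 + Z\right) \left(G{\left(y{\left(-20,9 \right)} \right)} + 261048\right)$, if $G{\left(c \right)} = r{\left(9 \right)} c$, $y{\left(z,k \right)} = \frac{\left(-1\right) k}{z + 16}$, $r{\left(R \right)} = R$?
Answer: $- \frac{281885832255}{4} \approx -7.0471 \cdot 10^{10}$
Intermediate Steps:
$y{\left(z,k \right)} = - \frac{k}{16 + z}$ ($y{\left(z,k \right)} = \frac{\left(-1\right) k}{16 + z} = - \frac{k}{16 + z}$)
$G{\left(c \right)} = 9 c$
$Z = 64895$ ($Z = 83243 - 18348 = 64895$)
$\left(-334830 + Z\right) \left(G{\left(y{\left(-20,9 \right)} \right)} + 261048\right) = \left(-334830 + 64895\right) \left(9 \left(\left(-1\right) 9 \frac{1}{16 - 20}\right) + 261048\right) = - 269935 \left(9 \left(\left(-1\right) 9 \frac{1}{-4}\right) + 261048\right) = - 269935 \left(9 \left(\left(-1\right) 9 \left(- \frac{1}{4}\right)\right) + 261048\right) = - 269935 \left(9 \cdot \frac{9}{4} + 261048\right) = - 269935 \left(\frac{81}{4} + 261048\right) = \left(-269935\right) \frac{1044273}{4} = - \frac{281885832255}{4}$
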